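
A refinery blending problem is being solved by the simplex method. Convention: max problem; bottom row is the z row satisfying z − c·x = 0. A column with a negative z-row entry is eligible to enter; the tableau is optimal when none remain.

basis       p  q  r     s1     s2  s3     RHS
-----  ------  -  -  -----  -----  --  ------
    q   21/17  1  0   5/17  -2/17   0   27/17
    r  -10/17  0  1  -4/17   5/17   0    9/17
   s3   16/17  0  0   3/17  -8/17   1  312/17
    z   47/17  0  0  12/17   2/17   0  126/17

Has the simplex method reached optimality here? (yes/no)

yes

Every z-row coefficient is ≥ 0, so the tableau is optimal.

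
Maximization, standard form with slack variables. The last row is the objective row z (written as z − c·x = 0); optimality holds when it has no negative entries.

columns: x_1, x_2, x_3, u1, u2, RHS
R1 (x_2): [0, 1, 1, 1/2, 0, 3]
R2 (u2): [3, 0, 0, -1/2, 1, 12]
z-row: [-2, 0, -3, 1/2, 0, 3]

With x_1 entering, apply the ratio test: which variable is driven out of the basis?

u2

Column x_1 entries and ratios — x_2: 0 ≤ 0, skip; u2: 12/3 = 4.
Smallest ratio is 4 in the row of u2, so u2 leaves.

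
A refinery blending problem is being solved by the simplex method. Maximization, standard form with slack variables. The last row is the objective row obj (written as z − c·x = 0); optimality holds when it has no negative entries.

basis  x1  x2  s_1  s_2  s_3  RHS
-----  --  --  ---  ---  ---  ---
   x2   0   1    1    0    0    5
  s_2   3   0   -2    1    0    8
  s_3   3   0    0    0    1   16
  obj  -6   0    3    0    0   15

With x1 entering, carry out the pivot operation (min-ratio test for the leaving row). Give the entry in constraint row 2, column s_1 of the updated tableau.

Ratio test on column x1 — row 1: entry 0 ≤ 0; row 2: 8/3 = 8/3; row 3: 16/3 = 16/3. Minimum is 8/3 at row 2 (s_2 leaves); pivot element 3.
Divide row 2 by 3; eliminate column x1 from the other rows.
In the new row 2, the s_1 entry is the old entry divided by the pivot: (-2)/3 = -2/3.

-2/3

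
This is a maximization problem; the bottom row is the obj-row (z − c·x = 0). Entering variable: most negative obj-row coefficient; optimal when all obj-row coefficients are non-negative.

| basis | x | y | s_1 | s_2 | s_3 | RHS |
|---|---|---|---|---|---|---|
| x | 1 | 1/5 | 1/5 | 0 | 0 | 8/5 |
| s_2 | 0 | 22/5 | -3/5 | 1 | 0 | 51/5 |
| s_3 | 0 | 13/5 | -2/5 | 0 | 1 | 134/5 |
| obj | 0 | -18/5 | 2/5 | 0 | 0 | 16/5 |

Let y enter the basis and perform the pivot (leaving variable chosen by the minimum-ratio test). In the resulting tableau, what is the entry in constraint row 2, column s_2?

5/22

Ratio test on column y — row 1: (8/5)/(1/5) = 8; row 2: (51/5)/(22/5) = 51/22; row 3: (134/5)/(13/5) = 134/13. Minimum is 51/22 at row 2 (s_2 leaves); pivot element 22/5.
Divide row 2 by 22/5; eliminate column y from the other rows.
In the new row 2, the s_2 entry is the old entry divided by the pivot: 1/(22/5) = 5/22.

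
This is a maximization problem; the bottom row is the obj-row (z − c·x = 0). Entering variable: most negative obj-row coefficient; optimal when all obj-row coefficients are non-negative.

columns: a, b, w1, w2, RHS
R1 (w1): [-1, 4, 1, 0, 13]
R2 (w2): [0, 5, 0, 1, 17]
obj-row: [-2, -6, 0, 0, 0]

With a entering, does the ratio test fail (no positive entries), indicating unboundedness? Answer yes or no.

yes

Every constraint-row entry in column a is ≤ 0, so increasing a is unbounded.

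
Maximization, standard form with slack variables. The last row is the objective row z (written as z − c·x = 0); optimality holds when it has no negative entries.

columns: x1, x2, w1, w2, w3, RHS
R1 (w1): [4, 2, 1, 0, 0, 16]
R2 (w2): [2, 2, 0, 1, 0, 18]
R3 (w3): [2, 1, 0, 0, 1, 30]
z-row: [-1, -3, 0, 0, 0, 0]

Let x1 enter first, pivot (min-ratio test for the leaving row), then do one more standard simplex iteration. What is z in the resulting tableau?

Ratio test on column x1 — row 1: 16/4 = 4; row 2: 18/2 = 9; row 3: 30/2 = 15. Minimum is 4 at row 1 (w1 leaves); pivot element 4.
Pivot on row 1; the z-row RHS becomes 0 − (-1)·4 = 4.
Next entering variable (most negative z-row entry -5/2): x2.
Ratio test on column x2 — row 1: 4/(1/2) = 8; row 2: 10/1 = 10; row 3: entry 0 ≤ 0. Minimum is 8 at row 1 (x1 leaves); pivot element 1/2.
After the second pivot the z-row RHS is 4 − (-5/2)·8 = 24.

24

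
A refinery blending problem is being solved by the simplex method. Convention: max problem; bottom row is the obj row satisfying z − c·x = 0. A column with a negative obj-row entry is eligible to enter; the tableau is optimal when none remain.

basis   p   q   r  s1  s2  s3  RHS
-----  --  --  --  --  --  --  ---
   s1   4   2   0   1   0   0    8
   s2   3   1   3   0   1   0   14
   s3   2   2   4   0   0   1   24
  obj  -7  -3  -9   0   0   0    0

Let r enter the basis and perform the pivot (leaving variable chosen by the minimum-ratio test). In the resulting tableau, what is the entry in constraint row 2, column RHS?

Ratio test on column r — row 1: entry 0 ≤ 0; row 2: 14/3 = 14/3; row 3: 24/4 = 6. Minimum is 14/3 at row 2 (s2 leaves); pivot element 3.
Divide row 2 by 3; eliminate column r from the other rows.
In the new row 2, the RHS entry is the old entry divided by the pivot: 14/3 = 14/3.

14/3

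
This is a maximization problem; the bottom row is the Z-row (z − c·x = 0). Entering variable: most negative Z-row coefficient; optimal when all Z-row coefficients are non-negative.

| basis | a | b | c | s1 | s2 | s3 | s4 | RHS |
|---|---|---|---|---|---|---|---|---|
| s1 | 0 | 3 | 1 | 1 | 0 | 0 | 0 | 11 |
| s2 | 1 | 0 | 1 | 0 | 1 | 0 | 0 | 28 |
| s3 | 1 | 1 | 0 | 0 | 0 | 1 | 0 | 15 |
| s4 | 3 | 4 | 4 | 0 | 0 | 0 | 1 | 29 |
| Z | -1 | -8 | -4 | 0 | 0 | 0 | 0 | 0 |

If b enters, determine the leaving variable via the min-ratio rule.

Column b entries and ratios — s1: 11/3 = 11/3; s2: 0 ≤ 0, skip; s3: 15/1 = 15; s4: 29/4 = 29/4.
Smallest ratio is 11/3 in the row of s1, so s1 leaves.

s1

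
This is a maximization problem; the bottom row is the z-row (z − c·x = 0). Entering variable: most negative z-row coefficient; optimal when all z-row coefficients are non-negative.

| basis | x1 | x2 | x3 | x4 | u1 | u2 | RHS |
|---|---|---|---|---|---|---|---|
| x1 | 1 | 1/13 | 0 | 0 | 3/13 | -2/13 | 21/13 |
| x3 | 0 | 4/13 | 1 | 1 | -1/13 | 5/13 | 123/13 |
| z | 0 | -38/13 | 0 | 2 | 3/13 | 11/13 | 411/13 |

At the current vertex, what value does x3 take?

x3 is basic (row 2); its value is the RHS of that row, 123/13.

123/13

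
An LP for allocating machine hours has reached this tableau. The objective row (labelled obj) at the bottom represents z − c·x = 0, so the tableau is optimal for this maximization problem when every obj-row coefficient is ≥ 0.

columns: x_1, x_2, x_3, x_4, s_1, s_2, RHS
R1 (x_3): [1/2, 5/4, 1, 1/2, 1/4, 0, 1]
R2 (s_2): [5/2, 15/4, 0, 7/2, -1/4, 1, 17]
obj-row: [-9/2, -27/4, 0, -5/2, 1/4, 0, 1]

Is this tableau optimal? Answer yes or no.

no

The obj-row has a negative entry -27/4 in column x_2, so it is not optimal.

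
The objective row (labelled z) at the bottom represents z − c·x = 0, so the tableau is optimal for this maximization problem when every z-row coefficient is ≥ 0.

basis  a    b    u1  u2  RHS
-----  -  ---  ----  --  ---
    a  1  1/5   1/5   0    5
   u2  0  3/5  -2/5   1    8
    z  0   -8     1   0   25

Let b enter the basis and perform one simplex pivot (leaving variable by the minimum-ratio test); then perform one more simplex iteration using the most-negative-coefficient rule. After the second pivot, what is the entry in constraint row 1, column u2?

Ratio test on column b — row 1: 5/(1/5) = 25; row 2: 8/(3/5) = 40/3. Minimum is 40/3 at row 2 (u2 leaves); pivot element 3/5.
Divide row 2 by 3/5; eliminate column b from the other rows.
Second iteration: most negative z-row entry is -13/3 in column u1, so u1 enters.
Ratio test on column u1 — row 1: (7/3)/(1/3) = 7; row 2: entry -2/3 ≤ 0. Minimum is 7 at row 1 (a leaves); pivot element 1/3.
Divide row 1 by 1/3; eliminate column u1 from the other rows.
After both pivots, the entry at constraint row 1, column u2 is -1.

-1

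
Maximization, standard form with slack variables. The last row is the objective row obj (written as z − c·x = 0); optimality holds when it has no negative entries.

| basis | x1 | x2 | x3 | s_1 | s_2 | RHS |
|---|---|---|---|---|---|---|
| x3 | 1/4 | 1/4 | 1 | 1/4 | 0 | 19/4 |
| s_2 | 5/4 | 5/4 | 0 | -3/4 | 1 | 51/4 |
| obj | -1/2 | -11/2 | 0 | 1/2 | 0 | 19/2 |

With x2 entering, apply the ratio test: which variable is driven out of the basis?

Column x2 entries and ratios — x3: (19/4)/(1/4) = 19; s_2: (51/4)/(5/4) = 51/5.
Smallest ratio is 51/5 in the row of s_2, so s_2 leaves.

s_2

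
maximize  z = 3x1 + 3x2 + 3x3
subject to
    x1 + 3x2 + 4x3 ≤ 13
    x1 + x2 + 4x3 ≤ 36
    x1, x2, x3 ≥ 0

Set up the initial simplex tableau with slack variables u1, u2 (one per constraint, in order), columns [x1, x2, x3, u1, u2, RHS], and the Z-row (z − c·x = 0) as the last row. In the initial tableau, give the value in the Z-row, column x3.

The Z-row carries the negated objective coefficients: the x3 entry is -3.

-3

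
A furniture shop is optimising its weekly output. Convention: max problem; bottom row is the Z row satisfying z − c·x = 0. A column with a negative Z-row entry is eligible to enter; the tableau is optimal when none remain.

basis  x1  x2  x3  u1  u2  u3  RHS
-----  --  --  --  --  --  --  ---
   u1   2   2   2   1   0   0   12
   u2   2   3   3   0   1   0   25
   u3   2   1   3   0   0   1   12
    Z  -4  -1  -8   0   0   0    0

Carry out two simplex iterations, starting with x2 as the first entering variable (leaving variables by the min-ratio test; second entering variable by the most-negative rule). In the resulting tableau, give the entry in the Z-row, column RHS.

Ratio test on column x2 — row 1: 12/2 = 6; row 2: 25/3 = 25/3; row 3: 12/1 = 12. Minimum is 6 at row 1 (u1 leaves); pivot element 2.
Divide row 1 by 2; eliminate column x2 from the other rows.
Second iteration: most negative Z-row entry is -7 in column x3, so x3 enters.
Ratio test on column x3 — row 1: 6/1 = 6; row 2: entry 0 ≤ 0; row 3: 6/2 = 3. Minimum is 3 at row 3 (u3 leaves); pivot element 2.
Divide row 3 by 2; eliminate column x3 from the other rows.
After both pivots, the entry at the Z-row, column RHS is 27.

27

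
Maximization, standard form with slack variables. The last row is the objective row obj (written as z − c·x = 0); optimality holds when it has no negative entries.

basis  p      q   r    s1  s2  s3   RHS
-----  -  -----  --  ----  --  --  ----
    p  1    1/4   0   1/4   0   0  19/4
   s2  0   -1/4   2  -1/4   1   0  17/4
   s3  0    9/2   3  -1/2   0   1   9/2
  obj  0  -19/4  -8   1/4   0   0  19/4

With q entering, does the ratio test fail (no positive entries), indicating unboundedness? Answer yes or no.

Column q has positive entries in row(s) 1, 3, so the ratio test bounds it — not unbounded.

no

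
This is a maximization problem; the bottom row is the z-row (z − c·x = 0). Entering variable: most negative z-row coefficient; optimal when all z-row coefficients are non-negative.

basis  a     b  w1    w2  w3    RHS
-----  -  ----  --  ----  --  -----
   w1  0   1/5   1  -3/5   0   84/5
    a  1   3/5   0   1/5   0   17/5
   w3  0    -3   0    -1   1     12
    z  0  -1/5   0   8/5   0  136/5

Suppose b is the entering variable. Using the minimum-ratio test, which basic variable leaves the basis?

a

Column b entries and ratios — w1: (84/5)/(1/5) = 84; a: (17/5)/(3/5) = 17/3; w3: -3 ≤ 0, skip.
Smallest ratio is 17/3 in the row of a, so a leaves.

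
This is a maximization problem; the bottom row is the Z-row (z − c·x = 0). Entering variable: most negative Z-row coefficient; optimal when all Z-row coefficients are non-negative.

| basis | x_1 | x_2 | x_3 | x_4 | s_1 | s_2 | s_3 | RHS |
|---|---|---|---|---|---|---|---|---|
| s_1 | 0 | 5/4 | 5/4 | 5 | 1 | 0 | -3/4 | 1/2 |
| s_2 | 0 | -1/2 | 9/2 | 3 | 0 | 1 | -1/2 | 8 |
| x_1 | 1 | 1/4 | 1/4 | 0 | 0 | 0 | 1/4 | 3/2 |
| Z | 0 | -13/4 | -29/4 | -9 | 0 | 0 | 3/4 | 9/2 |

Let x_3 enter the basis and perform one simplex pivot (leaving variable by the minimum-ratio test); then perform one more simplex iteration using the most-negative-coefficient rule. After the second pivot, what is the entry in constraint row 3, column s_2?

Ratio test on column x_3 — row 1: (1/2)/(5/4) = 2/5; row 2: 8/(9/2) = 16/9; row 3: (3/2)/(1/4) = 6. Minimum is 2/5 at row 1 (s_1 leaves); pivot element 5/4.
Divide row 1 by 5/4; eliminate column x_3 from the other rows.
Second iteration: most negative Z-row entry is -18/5 in column s_3, so s_3 enters.
Ratio test on column s_3 — row 1: entry -3/5 ≤ 0; row 2: (31/5)/(11/5) = 31/11; row 3: (7/5)/(2/5) = 7/2. Minimum is 31/11 at row 2 (s_2 leaves); pivot element 11/5.
Divide row 2 by 11/5; eliminate column s_3 from the other rows.
After both pivots, the entry at constraint row 3, column s_2 is -2/11.

-2/11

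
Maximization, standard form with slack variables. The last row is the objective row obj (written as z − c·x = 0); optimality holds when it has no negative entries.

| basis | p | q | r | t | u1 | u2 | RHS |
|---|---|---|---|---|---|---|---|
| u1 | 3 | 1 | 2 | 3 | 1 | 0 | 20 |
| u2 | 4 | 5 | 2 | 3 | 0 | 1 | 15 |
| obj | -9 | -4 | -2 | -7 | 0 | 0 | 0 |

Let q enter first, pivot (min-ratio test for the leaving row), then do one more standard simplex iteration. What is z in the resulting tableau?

Ratio test on column q — row 1: 20/1 = 20; row 2: 15/5 = 3. Minimum is 3 at row 2 (u2 leaves); pivot element 5.
Pivot on row 2; the obj-row RHS becomes 0 − (-4)·3 = 12.
Next entering variable (most negative obj-row entry -29/5): p.
Ratio test on column p — row 1: 17/(11/5) = 85/11; row 2: 3/(4/5) = 15/4. Minimum is 15/4 at row 2 (q leaves); pivot element 4/5.
After the second pivot the obj-row RHS is 12 − (-29/5)·(15/4) = 135/4.

135/4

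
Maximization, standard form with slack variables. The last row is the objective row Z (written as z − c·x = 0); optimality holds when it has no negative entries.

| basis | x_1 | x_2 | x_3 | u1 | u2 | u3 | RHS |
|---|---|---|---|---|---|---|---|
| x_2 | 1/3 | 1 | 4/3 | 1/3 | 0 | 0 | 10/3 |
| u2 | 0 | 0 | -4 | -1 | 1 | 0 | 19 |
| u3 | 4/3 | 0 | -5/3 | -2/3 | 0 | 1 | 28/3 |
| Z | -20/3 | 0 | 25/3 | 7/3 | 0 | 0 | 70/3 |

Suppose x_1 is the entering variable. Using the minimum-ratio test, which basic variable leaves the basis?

u3

Column x_1 entries and ratios — x_2: (10/3)/(1/3) = 10; u2: 0 ≤ 0, skip; u3: (28/3)/(4/3) = 7.
Smallest ratio is 7 in the row of u3, so u3 leaves.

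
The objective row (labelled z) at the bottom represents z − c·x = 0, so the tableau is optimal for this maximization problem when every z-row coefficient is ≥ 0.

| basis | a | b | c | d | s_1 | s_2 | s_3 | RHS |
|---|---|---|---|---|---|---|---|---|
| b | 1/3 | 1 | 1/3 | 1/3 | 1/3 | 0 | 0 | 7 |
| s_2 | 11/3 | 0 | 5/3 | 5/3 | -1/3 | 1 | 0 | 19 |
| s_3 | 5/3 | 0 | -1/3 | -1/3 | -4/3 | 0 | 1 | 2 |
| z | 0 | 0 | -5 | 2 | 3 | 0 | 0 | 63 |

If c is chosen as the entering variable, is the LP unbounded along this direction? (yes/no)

Column c has positive entries in row(s) 1, 2, so the ratio test bounds it — not unbounded.

no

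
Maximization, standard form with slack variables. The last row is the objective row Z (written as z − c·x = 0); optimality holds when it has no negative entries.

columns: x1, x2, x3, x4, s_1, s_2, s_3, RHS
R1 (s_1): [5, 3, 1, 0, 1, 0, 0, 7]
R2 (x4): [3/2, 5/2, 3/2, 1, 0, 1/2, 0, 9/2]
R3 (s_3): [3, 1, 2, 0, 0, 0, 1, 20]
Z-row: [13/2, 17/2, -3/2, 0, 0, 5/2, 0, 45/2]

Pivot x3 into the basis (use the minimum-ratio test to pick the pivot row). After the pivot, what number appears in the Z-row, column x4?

Ratio test on column x3 — row 1: 7/1 = 7; row 2: (9/2)/(3/2) = 3; row 3: 20/2 = 10. Minimum is 3 at row 2 (x4 leaves); pivot element 3/2.
Divide row 2 by 3/2; eliminate column x3 from the other rows.
Z-row update in column x4: 0 − (-3/2)·(2/3) = 1.

1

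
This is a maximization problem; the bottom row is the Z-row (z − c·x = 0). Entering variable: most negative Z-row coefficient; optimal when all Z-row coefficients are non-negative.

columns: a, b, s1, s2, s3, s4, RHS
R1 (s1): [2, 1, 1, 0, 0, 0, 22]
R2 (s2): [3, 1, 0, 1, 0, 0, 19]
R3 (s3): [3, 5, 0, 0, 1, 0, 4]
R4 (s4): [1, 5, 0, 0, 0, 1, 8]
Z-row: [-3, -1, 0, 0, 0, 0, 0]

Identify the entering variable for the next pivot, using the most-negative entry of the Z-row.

Negative Z-row entries: a: -3, b: -1.
The most negative is -3 in column a, so a enters.

a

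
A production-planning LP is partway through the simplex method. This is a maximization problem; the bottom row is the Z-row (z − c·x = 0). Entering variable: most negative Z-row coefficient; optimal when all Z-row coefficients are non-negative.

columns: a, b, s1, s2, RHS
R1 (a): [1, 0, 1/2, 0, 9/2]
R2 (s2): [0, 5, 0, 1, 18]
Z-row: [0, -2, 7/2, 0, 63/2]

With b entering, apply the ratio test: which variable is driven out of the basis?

s2

Column b entries and ratios — a: 0 ≤ 0, skip; s2: 18/5 = 18/5.
Smallest ratio is 18/5 in the row of s2, so s2 leaves.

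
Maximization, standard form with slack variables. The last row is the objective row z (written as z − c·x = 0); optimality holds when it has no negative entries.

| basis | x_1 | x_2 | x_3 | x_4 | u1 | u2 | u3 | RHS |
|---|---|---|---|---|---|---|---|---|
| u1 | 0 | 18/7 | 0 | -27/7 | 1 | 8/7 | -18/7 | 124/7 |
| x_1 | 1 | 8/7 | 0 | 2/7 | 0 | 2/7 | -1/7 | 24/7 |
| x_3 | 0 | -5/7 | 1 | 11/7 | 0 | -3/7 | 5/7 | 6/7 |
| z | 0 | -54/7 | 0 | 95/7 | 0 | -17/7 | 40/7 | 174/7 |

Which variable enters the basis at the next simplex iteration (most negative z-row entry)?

Negative z-row entries: x_2: -54/7, u2: -17/7.
The most negative is -54/7 in column x_2, so x_2 enters.

x_2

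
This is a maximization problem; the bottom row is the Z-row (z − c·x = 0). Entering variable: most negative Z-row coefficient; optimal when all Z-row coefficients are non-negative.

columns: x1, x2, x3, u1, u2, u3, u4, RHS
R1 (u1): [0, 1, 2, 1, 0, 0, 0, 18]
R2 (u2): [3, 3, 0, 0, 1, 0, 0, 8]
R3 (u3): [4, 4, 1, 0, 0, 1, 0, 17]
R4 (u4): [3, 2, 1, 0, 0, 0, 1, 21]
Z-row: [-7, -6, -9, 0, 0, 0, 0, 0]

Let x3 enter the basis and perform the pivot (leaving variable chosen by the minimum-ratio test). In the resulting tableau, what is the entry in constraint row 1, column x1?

Ratio test on column x3 — row 1: 18/2 = 9; row 2: entry 0 ≤ 0; row 3: 17/1 = 17; row 4: 21/1 = 21. Minimum is 9 at row 1 (u1 leaves); pivot element 2.
Divide row 1 by 2; eliminate column x3 from the other rows.
In the new row 1, the x1 entry is the old entry divided by the pivot: 0/2 = 0.

0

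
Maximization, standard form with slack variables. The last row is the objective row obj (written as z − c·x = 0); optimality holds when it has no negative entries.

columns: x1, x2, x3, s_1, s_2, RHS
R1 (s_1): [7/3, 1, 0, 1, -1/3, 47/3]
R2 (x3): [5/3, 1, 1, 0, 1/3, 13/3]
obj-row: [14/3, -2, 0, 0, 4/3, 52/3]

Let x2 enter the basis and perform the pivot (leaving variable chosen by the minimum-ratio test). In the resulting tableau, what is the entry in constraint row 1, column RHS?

Ratio test on column x2 — row 1: (47/3)/1 = 47/3; row 2: (13/3)/1 = 13/3. Minimum is 13/3 at row 2 (x3 leaves); pivot element 1.
Divide row 2 by 1; eliminate column x2 from the other rows.
Row 1 update in column RHS: 47/3 − 1·(13/3) = 34/3.

34/3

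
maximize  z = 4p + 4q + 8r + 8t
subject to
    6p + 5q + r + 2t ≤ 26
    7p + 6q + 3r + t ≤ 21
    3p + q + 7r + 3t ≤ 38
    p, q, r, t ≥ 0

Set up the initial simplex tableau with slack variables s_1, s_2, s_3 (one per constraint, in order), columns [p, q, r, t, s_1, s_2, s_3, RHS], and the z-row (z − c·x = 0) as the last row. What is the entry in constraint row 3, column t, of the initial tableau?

3

Constraint 3 has coefficient 3 on t.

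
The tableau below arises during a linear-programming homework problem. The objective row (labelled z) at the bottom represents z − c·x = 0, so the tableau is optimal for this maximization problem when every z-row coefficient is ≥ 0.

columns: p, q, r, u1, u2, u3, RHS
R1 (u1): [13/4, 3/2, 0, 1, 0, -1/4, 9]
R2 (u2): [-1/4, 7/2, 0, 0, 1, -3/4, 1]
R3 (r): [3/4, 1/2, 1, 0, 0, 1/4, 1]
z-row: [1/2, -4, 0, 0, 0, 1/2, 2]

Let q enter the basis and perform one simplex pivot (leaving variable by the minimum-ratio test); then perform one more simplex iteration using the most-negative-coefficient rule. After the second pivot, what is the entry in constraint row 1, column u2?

Ratio test on column q — row 1: 9/(3/2) = 6; row 2: 1/(7/2) = 2/7; row 3: 1/(1/2) = 2. Minimum is 2/7 at row 2 (u2 leaves); pivot element 7/2.
Divide row 2 by 7/2; eliminate column q from the other rows.
Second iteration: most negative z-row entry is -5/14 in column u3, so u3 enters.
Ratio test on column u3 — row 1: (60/7)/(1/14) = 120; row 2: entry -3/14 ≤ 0; row 3: (6/7)/(5/14) = 12/5. Minimum is 12/5 at row 3 (r leaves); pivot element 5/14.
Divide row 3 by 5/14; eliminate column u3 from the other rows.
After both pivots, the entry at constraint row 1, column u2 is -2/5.

-2/5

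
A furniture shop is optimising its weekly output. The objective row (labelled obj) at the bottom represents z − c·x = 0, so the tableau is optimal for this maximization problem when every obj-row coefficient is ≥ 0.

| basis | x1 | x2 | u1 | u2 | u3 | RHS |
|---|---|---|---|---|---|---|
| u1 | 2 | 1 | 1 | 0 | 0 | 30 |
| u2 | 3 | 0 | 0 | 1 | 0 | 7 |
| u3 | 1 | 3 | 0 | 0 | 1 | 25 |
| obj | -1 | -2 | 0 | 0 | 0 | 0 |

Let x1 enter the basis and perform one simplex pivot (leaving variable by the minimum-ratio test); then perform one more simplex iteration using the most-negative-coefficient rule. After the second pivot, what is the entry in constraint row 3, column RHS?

68/9

Ratio test on column x1 — row 1: 30/2 = 15; row 2: 7/3 = 7/3; row 3: 25/1 = 25. Minimum is 7/3 at row 2 (u2 leaves); pivot element 3.
Divide row 2 by 3; eliminate column x1 from the other rows.
Second iteration: most negative obj-row entry is -2 in column x2, so x2 enters.
Ratio test on column x2 — row 1: (76/3)/1 = 76/3; row 2: entry 0 ≤ 0; row 3: (68/3)/3 = 68/9. Minimum is 68/9 at row 3 (u3 leaves); pivot element 3.
Divide row 3 by 3; eliminate column x2 from the other rows.
After both pivots, the entry at constraint row 3, column RHS is 68/9.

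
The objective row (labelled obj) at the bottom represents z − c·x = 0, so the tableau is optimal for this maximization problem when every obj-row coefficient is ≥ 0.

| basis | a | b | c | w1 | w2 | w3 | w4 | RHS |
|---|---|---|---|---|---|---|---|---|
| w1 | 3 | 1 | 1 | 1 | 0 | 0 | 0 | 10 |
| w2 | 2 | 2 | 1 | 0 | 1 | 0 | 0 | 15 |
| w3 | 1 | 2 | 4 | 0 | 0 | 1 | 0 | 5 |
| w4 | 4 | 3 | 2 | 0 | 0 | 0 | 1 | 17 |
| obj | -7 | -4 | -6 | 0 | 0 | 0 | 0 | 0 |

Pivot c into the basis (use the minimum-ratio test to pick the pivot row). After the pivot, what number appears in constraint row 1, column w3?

-1/4

Ratio test on column c — row 1: 10/1 = 10; row 2: 15/1 = 15; row 3: 5/4 = 5/4; row 4: 17/2 = 17/2. Minimum is 5/4 at row 3 (w3 leaves); pivot element 4.
Divide row 3 by 4; eliminate column c from the other rows.
Row 1 update in column w3: 0 − 1·(1/4) = -1/4.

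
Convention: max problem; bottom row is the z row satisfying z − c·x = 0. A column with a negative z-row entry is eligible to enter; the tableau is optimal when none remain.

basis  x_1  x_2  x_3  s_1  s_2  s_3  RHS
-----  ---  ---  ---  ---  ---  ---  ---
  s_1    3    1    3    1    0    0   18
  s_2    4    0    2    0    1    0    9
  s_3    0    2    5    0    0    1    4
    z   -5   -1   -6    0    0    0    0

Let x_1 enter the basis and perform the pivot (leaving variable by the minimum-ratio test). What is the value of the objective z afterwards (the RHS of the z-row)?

Ratio test on column x_1 — row 1: 18/3 = 6; row 2: 9/4 = 9/4; row 3: entry 0 ≤ 0. Minimum is 9/4 at row 2 (s_2 leaves); pivot element 4.
Pivot on row 2; the z-row RHS becomes 0 − (-5)·(9/4) = 45/4.

45/4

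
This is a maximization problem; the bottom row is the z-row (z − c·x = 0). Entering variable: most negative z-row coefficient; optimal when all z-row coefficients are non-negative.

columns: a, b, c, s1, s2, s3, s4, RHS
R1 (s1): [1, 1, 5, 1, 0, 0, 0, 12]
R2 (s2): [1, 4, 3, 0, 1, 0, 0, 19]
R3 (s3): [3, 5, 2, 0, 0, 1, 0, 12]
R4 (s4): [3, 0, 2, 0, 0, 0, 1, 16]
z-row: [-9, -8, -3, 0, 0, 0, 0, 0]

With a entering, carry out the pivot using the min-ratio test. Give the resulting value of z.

36

Ratio test on column a — row 1: 12/1 = 12; row 2: 19/1 = 19; row 3: 12/3 = 4; row 4: 16/3 = 16/3. Minimum is 4 at row 3 (s3 leaves); pivot element 3.
Pivot on row 3; the z-row RHS becomes 0 − (-9)·4 = 36.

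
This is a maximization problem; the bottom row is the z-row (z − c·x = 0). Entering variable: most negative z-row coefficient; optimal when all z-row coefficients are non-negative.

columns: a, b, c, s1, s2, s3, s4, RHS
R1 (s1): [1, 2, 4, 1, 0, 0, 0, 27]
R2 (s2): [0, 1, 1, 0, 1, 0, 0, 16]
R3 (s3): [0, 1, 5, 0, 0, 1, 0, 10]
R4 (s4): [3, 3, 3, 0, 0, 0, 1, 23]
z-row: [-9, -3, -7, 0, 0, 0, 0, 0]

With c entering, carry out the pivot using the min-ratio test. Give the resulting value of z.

Ratio test on column c — row 1: 27/4 = 27/4; row 2: 16/1 = 16; row 3: 10/5 = 2; row 4: 23/3 = 23/3. Minimum is 2 at row 3 (s3 leaves); pivot element 5.
Pivot on row 3; the z-row RHS becomes 0 − (-7)·2 = 14.

14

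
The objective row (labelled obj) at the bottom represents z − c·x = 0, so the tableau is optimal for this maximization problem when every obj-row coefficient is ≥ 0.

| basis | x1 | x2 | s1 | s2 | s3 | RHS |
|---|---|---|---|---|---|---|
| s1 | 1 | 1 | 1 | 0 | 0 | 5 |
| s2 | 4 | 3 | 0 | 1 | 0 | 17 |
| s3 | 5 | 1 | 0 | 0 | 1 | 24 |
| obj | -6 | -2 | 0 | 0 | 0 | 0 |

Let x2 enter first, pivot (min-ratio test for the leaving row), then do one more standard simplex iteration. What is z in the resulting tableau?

Ratio test on column x2 — row 1: 5/1 = 5; row 2: 17/3 = 17/3; row 3: 24/1 = 24. Minimum is 5 at row 1 (s1 leaves); pivot element 1.
Pivot on row 1; the obj-row RHS becomes 0 − (-2)·5 = 10.
Next entering variable (most negative obj-row entry -4): x1.
Ratio test on column x1 — row 1: 5/1 = 5; row 2: 2/1 = 2; row 3: 19/4 = 19/4. Minimum is 2 at row 2 (s2 leaves); pivot element 1.
After the second pivot the obj-row RHS is 10 − (-4)·2 = 18.

18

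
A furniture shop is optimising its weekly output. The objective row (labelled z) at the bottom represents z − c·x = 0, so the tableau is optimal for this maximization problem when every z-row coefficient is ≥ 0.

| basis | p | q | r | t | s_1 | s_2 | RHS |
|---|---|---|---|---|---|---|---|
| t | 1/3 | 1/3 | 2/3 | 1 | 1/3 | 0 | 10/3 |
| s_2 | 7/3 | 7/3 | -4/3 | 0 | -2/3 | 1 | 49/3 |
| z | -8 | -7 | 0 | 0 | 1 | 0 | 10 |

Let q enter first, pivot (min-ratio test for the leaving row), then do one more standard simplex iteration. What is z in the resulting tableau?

Ratio test on column q — row 1: (10/3)/(1/3) = 10; row 2: (49/3)/(7/3) = 7. Minimum is 7 at row 2 (s_2 leaves); pivot element 7/3.
Pivot on row 2; the z-row RHS becomes 10 − (-7)·7 = 59.
Next entering variable (most negative z-row entry -4): r.
Ratio test on column r — row 1: 1/(6/7) = 7/6; row 2: entry -4/7 ≤ 0. Minimum is 7/6 at row 1 (t leaves); pivot element 6/7.
After the second pivot the z-row RHS is 59 − (-4)·(7/6) = 191/3.

191/3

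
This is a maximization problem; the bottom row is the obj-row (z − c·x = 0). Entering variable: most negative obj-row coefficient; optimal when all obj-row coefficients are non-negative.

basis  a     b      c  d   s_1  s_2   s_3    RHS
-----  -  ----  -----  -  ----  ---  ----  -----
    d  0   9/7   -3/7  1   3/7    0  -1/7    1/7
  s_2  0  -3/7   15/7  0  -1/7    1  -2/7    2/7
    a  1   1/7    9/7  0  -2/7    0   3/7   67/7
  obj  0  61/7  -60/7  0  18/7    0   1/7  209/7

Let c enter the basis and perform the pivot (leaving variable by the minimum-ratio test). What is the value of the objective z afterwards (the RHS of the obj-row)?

31

Ratio test on column c — row 1: entry -3/7 ≤ 0; row 2: (2/7)/(15/7) = 2/15; row 3: (67/7)/(9/7) = 67/9. Minimum is 2/15 at row 2 (s_2 leaves); pivot element 15/7.
Pivot on row 2; the obj-row RHS becomes 209/7 − (-60/7)·(2/15) = 31.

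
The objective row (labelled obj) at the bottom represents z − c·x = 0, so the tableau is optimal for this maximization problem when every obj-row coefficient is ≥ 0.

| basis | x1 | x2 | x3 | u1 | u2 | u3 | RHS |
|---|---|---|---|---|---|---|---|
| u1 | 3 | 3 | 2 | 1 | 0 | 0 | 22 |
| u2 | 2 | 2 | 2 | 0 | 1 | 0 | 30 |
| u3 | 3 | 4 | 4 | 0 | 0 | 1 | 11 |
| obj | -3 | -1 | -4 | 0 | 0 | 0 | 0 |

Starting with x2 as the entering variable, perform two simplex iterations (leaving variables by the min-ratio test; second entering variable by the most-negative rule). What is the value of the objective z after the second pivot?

11

Ratio test on column x2 — row 1: 22/3 = 22/3; row 2: 30/2 = 15; row 3: 11/4 = 11/4. Minimum is 11/4 at row 3 (u3 leaves); pivot element 4.
Pivot on row 3; the obj-row RHS becomes 0 − (-1)·(11/4) = 11/4.
Next entering variable (most negative obj-row entry -3): x3.
Ratio test on column x3 — row 1: entry -1 ≤ 0; row 2: entry 0 ≤ 0; row 3: (11/4)/1 = 11/4. Minimum is 11/4 at row 3 (x2 leaves); pivot element 1.
After the second pivot the obj-row RHS is 11/4 − (-3)·(11/4) = 11.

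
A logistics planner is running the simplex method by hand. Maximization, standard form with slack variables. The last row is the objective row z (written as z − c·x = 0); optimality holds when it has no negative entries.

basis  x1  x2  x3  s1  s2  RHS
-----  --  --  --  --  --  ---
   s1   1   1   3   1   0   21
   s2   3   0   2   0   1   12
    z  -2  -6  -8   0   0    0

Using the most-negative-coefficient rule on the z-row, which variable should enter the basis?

Negative z-row entries: x1: -2, x2: -6, x3: -8.
The most negative is -8 in column x3, so x3 enters.

x3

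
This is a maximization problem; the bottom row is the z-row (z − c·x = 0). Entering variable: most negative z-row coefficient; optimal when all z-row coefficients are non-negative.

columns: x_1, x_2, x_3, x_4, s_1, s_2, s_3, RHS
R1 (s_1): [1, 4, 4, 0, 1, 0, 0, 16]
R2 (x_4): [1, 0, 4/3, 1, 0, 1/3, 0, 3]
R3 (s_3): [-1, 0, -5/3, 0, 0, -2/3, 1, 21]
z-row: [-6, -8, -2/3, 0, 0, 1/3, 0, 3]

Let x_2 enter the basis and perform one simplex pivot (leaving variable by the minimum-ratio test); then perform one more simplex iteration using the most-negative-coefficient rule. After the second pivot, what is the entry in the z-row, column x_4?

Ratio test on column x_2 — row 1: 16/4 = 4; row 2: entry 0 ≤ 0; row 3: entry 0 ≤ 0. Minimum is 4 at row 1 (s_1 leaves); pivot element 4.
Divide row 1 by 4; eliminate column x_2 from the other rows.
Second iteration: most negative z-row entry is -4 in column x_1, so x_1 enters.
Ratio test on column x_1 — row 1: 4/(1/4) = 16; row 2: 3/1 = 3; row 3: entry -1 ≤ 0. Minimum is 3 at row 2 (x_4 leaves); pivot element 1.
Divide row 2 by 1; eliminate column x_1 from the other rows.
After both pivots, the entry at the z-row, column x_4 is 4.

4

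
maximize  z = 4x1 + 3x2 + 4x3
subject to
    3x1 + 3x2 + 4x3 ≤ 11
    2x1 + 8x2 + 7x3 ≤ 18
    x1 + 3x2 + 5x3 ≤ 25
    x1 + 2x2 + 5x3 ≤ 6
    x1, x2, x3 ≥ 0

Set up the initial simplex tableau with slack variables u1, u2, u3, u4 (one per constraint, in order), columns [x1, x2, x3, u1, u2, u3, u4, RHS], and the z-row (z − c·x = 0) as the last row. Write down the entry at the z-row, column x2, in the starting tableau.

The z-row carries the negated objective coefficients: the x2 entry is -3.

-3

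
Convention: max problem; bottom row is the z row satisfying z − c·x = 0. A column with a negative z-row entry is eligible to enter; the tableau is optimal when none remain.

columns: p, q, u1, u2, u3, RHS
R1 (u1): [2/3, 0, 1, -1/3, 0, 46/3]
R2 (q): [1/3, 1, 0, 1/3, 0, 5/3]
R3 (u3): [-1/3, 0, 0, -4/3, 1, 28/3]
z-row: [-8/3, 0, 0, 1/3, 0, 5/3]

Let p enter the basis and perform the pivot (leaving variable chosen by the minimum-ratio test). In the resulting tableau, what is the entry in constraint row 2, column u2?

1

Ratio test on column p — row 1: (46/3)/(2/3) = 23; row 2: (5/3)/(1/3) = 5; row 3: entry -1/3 ≤ 0. Minimum is 5 at row 2 (q leaves); pivot element 1/3.
Divide row 2 by 1/3; eliminate column p from the other rows.
In the new row 2, the u2 entry is the old entry divided by the pivot: (1/3)/(1/3) = 1.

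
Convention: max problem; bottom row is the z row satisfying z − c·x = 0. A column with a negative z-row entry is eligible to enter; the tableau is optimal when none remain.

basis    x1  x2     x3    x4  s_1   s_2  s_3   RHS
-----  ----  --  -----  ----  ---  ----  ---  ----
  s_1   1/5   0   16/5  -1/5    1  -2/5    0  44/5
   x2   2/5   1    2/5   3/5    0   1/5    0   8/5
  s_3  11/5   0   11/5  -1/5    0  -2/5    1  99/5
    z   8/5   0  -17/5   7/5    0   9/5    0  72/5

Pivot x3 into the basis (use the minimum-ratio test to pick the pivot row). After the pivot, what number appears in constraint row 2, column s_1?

-1/8

Ratio test on column x3 — row 1: (44/5)/(16/5) = 11/4; row 2: (8/5)/(2/5) = 4; row 3: (99/5)/(11/5) = 9. Minimum is 11/4 at row 1 (s_1 leaves); pivot element 16/5.
Divide row 1 by 16/5; eliminate column x3 from the other rows.
Row 2 update in column s_1: 0 − (2/5)·(5/16) = -1/8.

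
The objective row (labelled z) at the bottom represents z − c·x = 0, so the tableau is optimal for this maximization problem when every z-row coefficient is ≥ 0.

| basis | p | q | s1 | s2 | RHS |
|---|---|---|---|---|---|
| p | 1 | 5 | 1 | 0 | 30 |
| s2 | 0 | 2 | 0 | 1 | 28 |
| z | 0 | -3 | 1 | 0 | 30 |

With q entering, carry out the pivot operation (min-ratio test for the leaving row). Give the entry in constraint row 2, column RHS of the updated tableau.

16

Ratio test on column q — row 1: 30/5 = 6; row 2: 28/2 = 14. Minimum is 6 at row 1 (p leaves); pivot element 5.
Divide row 1 by 5; eliminate column q from the other rows.
Row 2 update in column RHS: 28 − 2·6 = 16.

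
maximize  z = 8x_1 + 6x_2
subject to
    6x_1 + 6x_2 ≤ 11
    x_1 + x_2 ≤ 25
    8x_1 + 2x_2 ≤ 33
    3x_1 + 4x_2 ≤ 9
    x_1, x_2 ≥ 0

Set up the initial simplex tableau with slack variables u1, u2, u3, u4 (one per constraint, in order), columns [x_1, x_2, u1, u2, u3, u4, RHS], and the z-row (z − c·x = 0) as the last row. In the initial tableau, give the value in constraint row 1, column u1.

1

Slack u1 belongs to constraint 1; its column is the unit vector e_1, so the entry in row 1 is 1.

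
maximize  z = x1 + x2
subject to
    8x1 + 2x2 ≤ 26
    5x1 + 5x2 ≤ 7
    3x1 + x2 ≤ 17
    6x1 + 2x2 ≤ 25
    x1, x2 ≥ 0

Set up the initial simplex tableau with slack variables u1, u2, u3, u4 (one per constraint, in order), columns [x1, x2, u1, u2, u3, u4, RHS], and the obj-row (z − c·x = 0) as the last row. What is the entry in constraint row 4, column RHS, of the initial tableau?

25

The RHS of constraint 4 is b_4 = 25.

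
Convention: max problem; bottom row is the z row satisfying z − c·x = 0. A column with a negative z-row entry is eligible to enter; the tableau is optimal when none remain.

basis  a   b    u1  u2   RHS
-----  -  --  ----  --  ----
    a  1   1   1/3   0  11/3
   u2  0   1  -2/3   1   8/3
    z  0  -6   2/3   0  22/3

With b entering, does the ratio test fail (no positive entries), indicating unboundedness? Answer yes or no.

Column b has positive entries in row(s) 1, 2, so the ratio test bounds it — not unbounded.

no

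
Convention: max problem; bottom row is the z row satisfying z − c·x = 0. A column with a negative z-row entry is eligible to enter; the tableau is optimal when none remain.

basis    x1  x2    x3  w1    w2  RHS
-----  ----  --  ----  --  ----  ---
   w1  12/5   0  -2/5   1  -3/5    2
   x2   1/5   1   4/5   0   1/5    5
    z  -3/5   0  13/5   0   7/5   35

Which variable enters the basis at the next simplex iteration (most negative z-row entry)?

x1

Negative z-row entries: x1: -3/5.
The most negative is -3/5 in column x1, so x1 enters.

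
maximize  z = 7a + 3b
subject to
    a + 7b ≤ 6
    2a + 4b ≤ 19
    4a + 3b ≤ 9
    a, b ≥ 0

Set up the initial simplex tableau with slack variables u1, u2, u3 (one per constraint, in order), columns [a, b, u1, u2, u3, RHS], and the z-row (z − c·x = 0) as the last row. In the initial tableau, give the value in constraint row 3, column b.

Constraint 3 has coefficient 3 on b.

3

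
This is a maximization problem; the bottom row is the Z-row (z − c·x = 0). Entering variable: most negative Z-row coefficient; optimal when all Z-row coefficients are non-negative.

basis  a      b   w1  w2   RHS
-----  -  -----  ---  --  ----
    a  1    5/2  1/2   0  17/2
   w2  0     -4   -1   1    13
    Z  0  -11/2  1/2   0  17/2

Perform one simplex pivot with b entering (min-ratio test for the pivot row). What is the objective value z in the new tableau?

136/5

Ratio test on column b — row 1: (17/2)/(5/2) = 17/5; row 2: entry -4 ≤ 0. Minimum is 17/5 at row 1 (a leaves); pivot element 5/2.
Pivot on row 1; the Z-row RHS becomes 17/2 − (-11/2)·(17/5) = 136/5.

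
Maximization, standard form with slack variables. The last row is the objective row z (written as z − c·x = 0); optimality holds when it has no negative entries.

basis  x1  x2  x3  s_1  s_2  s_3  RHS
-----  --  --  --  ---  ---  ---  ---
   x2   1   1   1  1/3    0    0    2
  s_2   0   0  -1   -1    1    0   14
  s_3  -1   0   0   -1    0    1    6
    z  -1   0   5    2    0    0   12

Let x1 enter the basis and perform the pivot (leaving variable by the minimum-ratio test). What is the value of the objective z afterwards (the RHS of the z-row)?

14

Ratio test on column x1 — row 1: 2/1 = 2; row 2: entry 0 ≤ 0; row 3: entry -1 ≤ 0. Minimum is 2 at row 1 (x2 leaves); pivot element 1.
Pivot on row 1; the z-row RHS becomes 12 − (-1)·2 = 14.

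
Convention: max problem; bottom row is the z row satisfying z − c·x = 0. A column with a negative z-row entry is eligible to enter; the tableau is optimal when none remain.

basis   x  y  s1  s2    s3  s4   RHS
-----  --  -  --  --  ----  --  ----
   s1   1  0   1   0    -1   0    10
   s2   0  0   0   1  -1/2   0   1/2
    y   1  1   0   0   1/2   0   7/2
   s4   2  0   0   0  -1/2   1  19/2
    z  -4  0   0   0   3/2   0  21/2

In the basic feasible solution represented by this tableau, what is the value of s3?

0

s3 is not in the basis, so in the current basic feasible solution s3 = 0.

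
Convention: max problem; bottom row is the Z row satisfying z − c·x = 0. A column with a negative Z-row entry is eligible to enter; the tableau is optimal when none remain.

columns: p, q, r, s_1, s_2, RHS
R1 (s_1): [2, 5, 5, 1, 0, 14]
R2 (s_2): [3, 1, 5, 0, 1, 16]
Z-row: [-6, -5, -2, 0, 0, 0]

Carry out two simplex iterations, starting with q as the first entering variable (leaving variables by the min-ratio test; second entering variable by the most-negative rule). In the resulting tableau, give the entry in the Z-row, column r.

119/13

Ratio test on column q — row 1: 14/5 = 14/5; row 2: 16/1 = 16. Minimum is 14/5 at row 1 (s_1 leaves); pivot element 5.
Divide row 1 by 5; eliminate column q from the other rows.
Second iteration: most negative Z-row entry is -4 in column p, so p enters.
Ratio test on column p — row 1: (14/5)/(2/5) = 7; row 2: (66/5)/(13/5) = 66/13. Minimum is 66/13 at row 2 (s_2 leaves); pivot element 13/5.
Divide row 2 by 13/5; eliminate column p from the other rows.
After both pivots, the entry at the Z-row, column r is 119/13.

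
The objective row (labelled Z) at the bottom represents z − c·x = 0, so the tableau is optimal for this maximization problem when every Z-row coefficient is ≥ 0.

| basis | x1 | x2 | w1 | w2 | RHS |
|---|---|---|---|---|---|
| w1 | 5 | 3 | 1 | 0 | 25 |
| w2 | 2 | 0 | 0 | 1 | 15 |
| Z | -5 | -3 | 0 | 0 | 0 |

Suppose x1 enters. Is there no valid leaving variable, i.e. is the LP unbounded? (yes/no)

Column x1 has positive entries in row(s) 1, 2, so the ratio test bounds it — not unbounded.

no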